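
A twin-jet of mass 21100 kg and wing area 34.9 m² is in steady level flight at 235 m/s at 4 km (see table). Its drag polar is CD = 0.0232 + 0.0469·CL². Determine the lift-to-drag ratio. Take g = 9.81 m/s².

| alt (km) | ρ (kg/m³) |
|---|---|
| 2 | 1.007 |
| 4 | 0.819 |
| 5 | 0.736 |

L/D = 9.92

At 4 km, from the table: ρ = 0.819 kg/m³.
Weight W = mg = 21100 × 9.81 = 2.0699×10^5 N; in level flight L = W.
Dynamic pressure q = 0.5 × 0.819 × 235² = 22610 Pa.
CL = 2W/(ρv²S) = 2×2.0699×10^5/(0.819×235²×34.9) = 0.2623.
CD = 0.0232 + 0.0469 × 0.2623² = 0.02643.
L/D = CL/CD = 0.2623 / 0.02643 = 9.92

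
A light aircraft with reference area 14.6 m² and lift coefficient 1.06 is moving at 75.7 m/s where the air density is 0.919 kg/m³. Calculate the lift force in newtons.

L = 40800 N

Dynamic pressure q = ½ρv² = ½ × 0.919 × 75.7² = 2633 Pa.
L = q·S·CL = 2633 × 14.6 × 1.06 = 40800 N ≈ 40.8 kN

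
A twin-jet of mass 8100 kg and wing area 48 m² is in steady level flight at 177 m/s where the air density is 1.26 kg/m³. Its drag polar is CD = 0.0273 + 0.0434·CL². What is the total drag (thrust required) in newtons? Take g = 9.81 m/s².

Weight W = mg = 8100 × 9.81 = 79461 N; in level flight L = W.
q = ½ρv² = ½ × 1.26 × 177² = 19740 Pa.
CL = W/(q·S) = 79461 / (19740 × 48) = 0.08387.
CD = 0.0273 + 0.0434 × 0.08387² = 0.02761.
D = q·S·CD = 19740 × 48 × 0.02761 = 26150 N

D = 26200 N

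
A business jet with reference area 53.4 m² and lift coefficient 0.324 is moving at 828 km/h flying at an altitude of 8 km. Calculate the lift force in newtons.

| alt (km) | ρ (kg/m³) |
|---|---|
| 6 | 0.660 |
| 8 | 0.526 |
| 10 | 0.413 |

L = 2.41×10^5 N

At 8 km, from the table: ρ = 0.526 kg/m³.
Convert speed: v = 828 km/h ÷ 3.6 = 230 m/s.
L = ½ρv²S·CL = ½ × 0.526 × 230² × 53.4 × 0.324 = 2.41×10^5 N ≈ 241 kN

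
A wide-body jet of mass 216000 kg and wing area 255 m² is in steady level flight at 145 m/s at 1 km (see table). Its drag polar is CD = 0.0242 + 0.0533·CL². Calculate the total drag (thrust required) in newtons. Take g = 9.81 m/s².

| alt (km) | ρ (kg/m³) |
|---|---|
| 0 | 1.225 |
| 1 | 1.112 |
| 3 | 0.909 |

At 1 km, from the table: ρ = 1.112 kg/m³.
Level flight ⇒ L = W = m·g = 216000 × 9.81 = 2.119×10^6 N.
Dynamic pressure q = 0.5 × 1.112 × 145² = 11690 Pa.
Required CL = L/(qS) = 2.119×10^6/(11690·255) = 0.7108.
CD = 0.0242 + 0.0533 × 0.7108² = 0.05113.
D = q·S·CD = 11690 × 255 × 0.05113 = 1.524×10^5 N

D = 1.52×10^5 N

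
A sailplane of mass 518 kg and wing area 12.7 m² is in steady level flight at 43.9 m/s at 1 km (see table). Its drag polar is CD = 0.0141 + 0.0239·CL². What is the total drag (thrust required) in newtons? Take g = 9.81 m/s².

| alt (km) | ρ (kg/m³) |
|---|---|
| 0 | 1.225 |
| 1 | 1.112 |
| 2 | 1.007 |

At 1 km, from the table: ρ = 1.112 kg/m³.
In steady level flight, lift balances weight: W = mg = 518 × 9.81 = 5081.6 N.
Dynamic pressure q = 0.5 × 1.112 × 43.9² = 1072 Pa.
Required CL = L/(qS) = 5081.6/(1072·12.7) = 0.3734.
CD = 0.0141 + 0.0239 × 0.3734² = 0.01743.
D = q·S·CD = 1072 × 12.7 × 0.01743 = 237.2 N

D = 237 N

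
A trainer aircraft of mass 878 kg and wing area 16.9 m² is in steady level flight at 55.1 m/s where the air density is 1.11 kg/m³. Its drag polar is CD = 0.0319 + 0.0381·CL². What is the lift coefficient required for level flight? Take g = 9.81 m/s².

Level flight ⇒ L = W = m·g = 878 × 9.81 = 8613.2 N.
q = ½ρv² = ½ × 1.11 × 55.1² = 1685 Pa.
CL = 2W/(ρv²S) = 2×8613.2/(1.11×55.1²×16.9) = 0.3025.

CL = 0.302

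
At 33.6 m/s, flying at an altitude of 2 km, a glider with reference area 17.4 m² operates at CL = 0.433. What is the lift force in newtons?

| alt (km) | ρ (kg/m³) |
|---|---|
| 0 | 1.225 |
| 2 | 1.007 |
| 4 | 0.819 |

L = 4280 N

At 2 km, from the table: ρ = 1.007 kg/m³.
Dynamic pressure q = ½ρv² = ½ × 1.007 × 33.6² = 568.4 Pa.
L = q·S·CL = 568.4 × 17.4 × 0.433 = 4280 N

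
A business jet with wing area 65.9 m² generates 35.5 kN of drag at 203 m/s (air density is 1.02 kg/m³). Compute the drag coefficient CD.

CD = 0.0256

From D = ½ρv²S·CD, rearranging gives CD = 2D/(ρv²S).
CD = 2 × 35500 / (1.02 × 203² × 65.9) = 0.0256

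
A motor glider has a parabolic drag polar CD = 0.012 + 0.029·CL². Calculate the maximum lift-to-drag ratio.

(L/D)max = 26.8

For CD = CD0 + K·CL², (L/D)max occurs at CL* = √(CD0/K) and equals 1/(2√(K·CD0)).
(L/D)max = 1/(2√(0.029 × 0.012)) = 1/(2 × 0.01865) = 26.8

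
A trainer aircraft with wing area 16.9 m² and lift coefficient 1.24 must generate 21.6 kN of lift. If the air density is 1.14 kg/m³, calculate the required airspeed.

L = ½ρv²S·CL ⇒ v = √(2L/(ρ·S·CL))
v = √(2 × 21600 / (1.14 × 16.9 × 1.24)) = √1808 = 42.5 m/s

v = 42.5 m/s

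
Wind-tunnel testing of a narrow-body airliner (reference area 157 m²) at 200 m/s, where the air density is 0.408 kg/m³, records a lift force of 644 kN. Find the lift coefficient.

From L = ½ρv²S·CL, rearranging gives CL = 2L/(ρv²S).
CL = 2 × 6.44×10^5 / (0.408 × 200² × 157) = 0.503

CL = 0.503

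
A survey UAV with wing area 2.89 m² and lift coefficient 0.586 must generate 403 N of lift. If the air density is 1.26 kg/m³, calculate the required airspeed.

v = 19.4 m/s

L = ½ρv²S·CL ⇒ v = √(2L/(ρ·S·CL))
v = √(2 × 403 / (1.26 × 2.89 × 0.586)) = √377.7 = 19.4 m/s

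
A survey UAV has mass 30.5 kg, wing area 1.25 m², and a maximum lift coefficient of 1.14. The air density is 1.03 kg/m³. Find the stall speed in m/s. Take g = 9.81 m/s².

Stall occurs when L = W at CL,max. W = mg = 30.5 × 9.81 = 299.2 N.
From L = ½ρV²S·CL,max = W: V_stall = √(2W/(ρSCL,max)) = √(2·299.2/(1.03·1.25·1.14))
V_stall = √407.7 = 20.2 m/s

V_stall = 20.2 m/s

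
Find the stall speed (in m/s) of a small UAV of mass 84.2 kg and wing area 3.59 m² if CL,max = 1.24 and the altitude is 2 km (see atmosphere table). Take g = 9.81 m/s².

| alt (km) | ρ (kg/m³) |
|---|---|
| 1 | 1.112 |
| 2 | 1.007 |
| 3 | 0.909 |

At 2 km, from the table: ρ = 1.007 kg/m³.
Stall occurs when L = W at CL,max. W = mg = 84.2 × 9.81 = 826 N.
V_stall = √(2W/(ρ·S·CL,max)) = √(2 × 826 / (1.007 × 3.59 × 1.24))
V_stall = √368.5 = 19.2 m/s

V_stall = 19.2 m/s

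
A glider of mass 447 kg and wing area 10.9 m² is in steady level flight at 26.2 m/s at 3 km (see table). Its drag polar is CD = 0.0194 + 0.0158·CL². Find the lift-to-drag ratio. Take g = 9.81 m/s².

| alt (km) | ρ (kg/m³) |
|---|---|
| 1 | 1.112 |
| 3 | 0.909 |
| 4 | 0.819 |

L/D = 28.2

At 3 km, from the table: ρ = 0.909 kg/m³.
Weight W = mg = 447 × 9.81 = 4385.1 N; in level flight L = W.
q = ½ρv² = ½ × 0.909 × 26.2² = 312 Pa.
CL = W/(q·S) = 4385.1 / (312 × 10.9) = 1.289.
CD = 0.0194 + 0.0158 × 1.289² = 0.04567.
L/D = CL/CD = 1.289 / 0.04567 = 28.2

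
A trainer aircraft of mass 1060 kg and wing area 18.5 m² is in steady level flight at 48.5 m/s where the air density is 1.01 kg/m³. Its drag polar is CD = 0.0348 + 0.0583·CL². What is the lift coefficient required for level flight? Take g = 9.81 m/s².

Weight W = mg = 1060 × 9.81 = 10399 N; in level flight L = W.
Dynamic pressure q = 0.5 × 1.01 × 48.5² = 1188 Pa.
CL = W/(q·S) = 10399 / (1188 × 18.5) = 0.4732.

CL = 0.473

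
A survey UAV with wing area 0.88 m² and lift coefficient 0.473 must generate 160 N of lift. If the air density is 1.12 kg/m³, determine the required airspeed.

v = 26.2 m/s

L = ½ρv²S·CL ⇒ v = √(2L/(ρ·S·CL))
v = √(2 × 160 / (1.12 × 0.88 × 0.473)) = √686.4 = 26.2 m/s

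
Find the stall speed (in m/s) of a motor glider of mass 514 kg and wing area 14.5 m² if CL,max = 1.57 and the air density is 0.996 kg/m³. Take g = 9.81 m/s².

V_stall = 21.1 m/s

Weight W = mg = 514 × 9.81 = 5042 N.
From L = ½ρV²S·CL,max = W: V_stall = √(2W/(ρSCL,max)) = √(2·5042/(0.996·14.5·1.57))
V_stall = √444.8 = 21.1 m/s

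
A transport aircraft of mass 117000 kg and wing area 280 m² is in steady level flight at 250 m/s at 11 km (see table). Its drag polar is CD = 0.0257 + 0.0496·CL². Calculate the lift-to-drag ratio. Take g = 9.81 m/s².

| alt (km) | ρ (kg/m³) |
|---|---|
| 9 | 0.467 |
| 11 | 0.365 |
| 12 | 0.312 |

L/D = 11.2

At 11 km, from the table: ρ = 0.365 kg/m³.
Level flight ⇒ L = W = m·g = 117000 × 9.81 = 1.1478×10^6 N.
q = ½ρv² = ½ × 0.365 × 250² = 11410 Pa.
Required CL = L/(qS) = 1.1478×10^6/(11410·280) = 0.3594.
CD = 0.0257 + 0.0496 × 0.3594² = 0.03211.
L/D = CL/CD = 0.3594 / 0.03211 = 11.2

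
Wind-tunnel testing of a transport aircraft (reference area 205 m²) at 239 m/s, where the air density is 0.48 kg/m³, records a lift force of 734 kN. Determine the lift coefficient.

From L = ½ρv²S·CL, rearranging gives CL = 2L/(ρv²S).
CL = 2 × 7.34×10^5 / (0.48 × 239² × 205) = 0.261

CL = 0.261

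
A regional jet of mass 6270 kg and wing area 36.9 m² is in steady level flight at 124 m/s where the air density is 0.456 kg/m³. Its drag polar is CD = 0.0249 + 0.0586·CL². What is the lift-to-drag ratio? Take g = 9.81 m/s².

In steady level flight, lift balances weight: W = mg = 6270 × 9.81 = 61509 N.
q = ½ρv² = ½ × 0.456 × 124² = 3506 Pa.
CL = W/(q·S) = 61509 / (3506 × 36.9) = 0.4755.
CD = 0.0249 + 0.0586 × 0.4755² = 0.03815.
L/D = CL/CD = 0.4755 / 0.03815 = 12.5

L/D = 12.5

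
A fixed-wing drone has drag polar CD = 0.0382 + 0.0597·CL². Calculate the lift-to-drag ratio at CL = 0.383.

CD = 0.0382 + 0.0597 × 0.383² = 0.04696
L/D = CL/CD = 0.383 / 0.04696 = 8.16

L/D = 8.16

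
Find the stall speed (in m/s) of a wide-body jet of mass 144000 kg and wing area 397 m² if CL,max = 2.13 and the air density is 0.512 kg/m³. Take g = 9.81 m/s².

V_stall = 80.8 m/s

Weight W = mg = 144000 × 9.81 = 1.413×10^6 N.
V_stall = √(2W/(ρ·S·CL,max)) = √(2 × 1.413×10^6 / (0.512 × 397 × 2.13))
V_stall = √6526 = 80.8 m/s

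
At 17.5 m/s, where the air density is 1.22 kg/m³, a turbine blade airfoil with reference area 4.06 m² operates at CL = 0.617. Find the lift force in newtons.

L = ½ρv²S·CL = ½ × 1.22 × 17.5² × 4.06 × 0.617 = 468 N

L = 468 N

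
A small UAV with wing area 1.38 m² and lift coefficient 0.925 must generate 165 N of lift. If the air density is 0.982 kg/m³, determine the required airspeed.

L = ½ρv²S·CL ⇒ v = √(2L/(ρ·S·CL))
v = √(2 × 165 / (0.982 × 1.38 × 0.925)) = √263.3 = 16.2 m/s

v = 16.2 m/s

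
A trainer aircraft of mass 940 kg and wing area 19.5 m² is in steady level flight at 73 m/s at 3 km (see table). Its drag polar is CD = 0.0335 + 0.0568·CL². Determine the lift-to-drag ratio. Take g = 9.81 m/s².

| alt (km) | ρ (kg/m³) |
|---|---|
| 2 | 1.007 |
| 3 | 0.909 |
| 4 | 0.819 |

At 3 km, from the table: ρ = 0.909 kg/m³.
In steady level flight, lift balances weight: W = mg = 940 × 9.81 = 9221.4 N.
Dynamic pressure q = 0.5 × 0.909 × 73² = 2422 Pa.
Required CL = L/(qS) = 9221.4/(2422·19.5) = 0.1952.
CD = 0.0335 + 0.0568 × 0.1952² = 0.03567.
L/D = CL/CD = 0.1952 / 0.03567 = 5.47

L/D = 5.47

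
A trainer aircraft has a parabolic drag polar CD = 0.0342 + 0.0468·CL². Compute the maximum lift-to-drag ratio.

(L/D)max = 12.5

For CD = CD0 + K·CL², (L/D)max occurs at CL* = √(CD0/K) and equals 1/(2√(K·CD0)).
(L/D)max = 1/(2√(0.0468 × 0.0342)) = 1/(2 × 0.04001) = 12.5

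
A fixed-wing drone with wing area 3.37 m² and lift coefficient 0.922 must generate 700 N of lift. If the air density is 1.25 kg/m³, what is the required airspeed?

L = ½ρv²S·CL ⇒ v = √(2L/(ρ·S·CL))
v = √(2 × 700 / (1.25 × 3.37 × 0.922)) = √360.5 = 19 m/s

v = 19 m/s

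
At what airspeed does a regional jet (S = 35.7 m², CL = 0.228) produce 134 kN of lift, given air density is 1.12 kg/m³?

L = ½ρv²S·CL ⇒ v = √(2L/(ρ·S·CL))
v = √(2 × 1.34×10^5 / (1.12 × 35.7 × 0.228)) = √29400 = 171 m/s

v = 171 m/s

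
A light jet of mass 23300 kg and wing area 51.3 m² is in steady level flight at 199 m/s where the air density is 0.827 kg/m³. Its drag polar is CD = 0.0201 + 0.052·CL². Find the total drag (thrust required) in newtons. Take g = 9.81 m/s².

D = 20100 N

Weight W = mg = 23300 × 9.81 = 2.2857×10^5 N; in level flight L = W.
Dynamic pressure q = 0.5 × 0.827 × 199² = 16380 Pa.
Required CL = L/(qS) = 2.2857×10^5/(16380·51.3) = 0.2721.
CD = 0.0201 + 0.052 × 0.2721² = 0.02395.
D = q·S·CD = 16380 × 51.3 × 0.02395 = 20120 N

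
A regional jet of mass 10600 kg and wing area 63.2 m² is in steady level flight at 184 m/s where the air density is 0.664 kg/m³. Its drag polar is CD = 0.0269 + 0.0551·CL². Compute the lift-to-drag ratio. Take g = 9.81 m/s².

Level flight ⇒ L = W = m·g = 10600 × 9.81 = 1.0399×10^5 N.
q = ½ρv² = ½ × 0.664 × 184² = 11240 Pa.
CL = 2W/(ρv²S) = 2×1.0399×10^5/(0.664×184²×63.2) = 0.1464.
CD = 0.0269 + 0.0551 × 0.1464² = 0.02808.
L/D = CL/CD = 0.1464 / 0.02808 = 5.21

L/D = 5.21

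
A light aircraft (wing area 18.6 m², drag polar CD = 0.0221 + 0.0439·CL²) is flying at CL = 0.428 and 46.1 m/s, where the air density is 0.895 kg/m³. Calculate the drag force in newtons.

CD = 0.0221 + 0.0439 × 0.428² = 0.03014
D = ½ρv²S·CD = ½ × 0.895 × 46.1² × 18.6 × 0.03014 = 533 N

D = 533 N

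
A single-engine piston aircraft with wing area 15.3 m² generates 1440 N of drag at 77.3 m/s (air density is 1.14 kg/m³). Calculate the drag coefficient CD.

CD = 0.0276

From D = ½ρv²S·CD, rearranging gives CD = 2D/(ρv²S).
CD = 2 × 1440 / (1.14 × 77.3² × 15.3) = 0.0276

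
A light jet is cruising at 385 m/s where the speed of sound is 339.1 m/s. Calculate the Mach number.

M = v/a = 385 / 339.1 = 1.14

M = 1.14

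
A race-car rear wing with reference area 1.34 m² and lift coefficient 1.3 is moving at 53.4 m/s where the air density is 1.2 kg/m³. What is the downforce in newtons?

L = 2980 N

L = ½ρv²S·CL = ½ × 1.2 × 53.4² × 1.34 × 1.3 = 2980 N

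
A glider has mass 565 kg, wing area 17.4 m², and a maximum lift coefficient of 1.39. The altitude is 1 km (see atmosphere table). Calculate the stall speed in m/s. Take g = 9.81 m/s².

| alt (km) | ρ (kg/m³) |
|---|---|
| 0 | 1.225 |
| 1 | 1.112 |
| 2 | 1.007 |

At 1 km, from the table: ρ = 1.112 kg/m³.
Stall occurs when L = W at CL,max. W = mg = 565 × 9.81 = 5543 N.
From L = ½ρV²S·CL,max = W: V_stall = √(2W/(ρSCL,max)) = √(2·5543/(1.112·17.4·1.39))
V_stall = √412.2 = 20.3 m/s

V_stall = 20.3 m/s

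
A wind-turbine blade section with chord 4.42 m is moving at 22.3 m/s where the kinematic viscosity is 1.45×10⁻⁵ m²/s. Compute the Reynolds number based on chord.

Re = 6.8×10^6

Re = v·c/ν = 22.3 × 4.42 / (1.45×10⁻⁵) = 6.8×10^6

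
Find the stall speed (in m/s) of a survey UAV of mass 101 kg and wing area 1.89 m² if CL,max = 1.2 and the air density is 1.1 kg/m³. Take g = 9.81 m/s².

Stall occurs when L = W at CL,max. W = mg = 101 × 9.81 = 990.8 N.
From L = ½ρV²S·CL,max = W: V_stall = √(2W/(ρSCL,max)) = √(2·990.8/(1.1·1.89·1.2))
V_stall = √794.3 = 28.2 m/s

V_stall = 28.2 m/s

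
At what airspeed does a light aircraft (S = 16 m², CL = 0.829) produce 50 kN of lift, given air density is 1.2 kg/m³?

L = ½ρv²S·CL ⇒ v = √(2L/(ρ·S·CL))
v = √(2 × 50000 / (1.2 × 16 × 0.829)) = √6283 = 79.3 m/s

v = 79.3 m/s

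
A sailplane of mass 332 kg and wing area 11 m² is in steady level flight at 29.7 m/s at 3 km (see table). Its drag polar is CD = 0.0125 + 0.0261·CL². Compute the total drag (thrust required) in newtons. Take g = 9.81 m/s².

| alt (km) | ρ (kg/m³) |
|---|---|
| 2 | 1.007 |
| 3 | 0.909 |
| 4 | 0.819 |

At 3 km, from the table: ρ = 0.909 kg/m³.
Weight W = mg = 332 × 9.81 = 3256.9 N; in level flight L = W.
q = ½ρv² = ½ × 0.909 × 29.7² = 400.9 Pa.
CL = 2W/(ρv²S) = 2×3256.9/(0.909×29.7²×11) = 0.7385.
CD = 0.0125 + 0.0261 × 0.7385² = 0.02674.
D = q·S·CD = 400.9 × 11 × 0.02674 = 117.9 N

D = 118 N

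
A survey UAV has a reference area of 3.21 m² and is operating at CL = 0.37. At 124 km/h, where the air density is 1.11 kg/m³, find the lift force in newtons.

L = 782 N

Convert speed: v = 124 km/h ÷ 3.6 = 34.44 m/s.
Dynamic pressure q = ½ρv² = ½ × 1.11 × 34.44² = 658.5 Pa.
L = q·S·CL = 658.5 × 3.21 × 0.37 = 782 N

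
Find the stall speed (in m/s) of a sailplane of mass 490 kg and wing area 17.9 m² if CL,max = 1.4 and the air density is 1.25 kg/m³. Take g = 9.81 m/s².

V_stall = 17.5 m/s

Weight W = mg = 490 × 9.81 = 4807 N.
V_stall = √(2W/(ρ·S·CL,max)) = √(2 × 4807 / (1.25 × 17.9 × 1.4))
V_stall = √306.9 = 17.5 m/s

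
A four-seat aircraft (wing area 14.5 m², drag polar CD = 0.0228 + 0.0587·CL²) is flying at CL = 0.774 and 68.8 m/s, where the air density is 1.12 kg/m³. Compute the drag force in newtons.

CD = 0.0228 + 0.0587 × 0.774² = 0.05797
D = ½ρv²S·CD = ½ × 1.12 × 68.8² × 14.5 × 0.05797 = 2230 N

D = 2230 N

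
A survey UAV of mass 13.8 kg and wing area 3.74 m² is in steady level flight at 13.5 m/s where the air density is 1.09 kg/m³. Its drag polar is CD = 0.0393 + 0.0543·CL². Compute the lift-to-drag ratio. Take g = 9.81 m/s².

Level flight ⇒ L = W = m·g = 13.8 × 9.81 = 135.38 N.
Dynamic pressure q = 0.5 × 1.09 × 13.5² = 99.33 Pa.
Required CL = L/(qS) = 135.38/(99.33·3.74) = 0.3644.
CD = 0.0393 + 0.0543 × 0.3644² = 0.04651.
L/D = CL/CD = 0.3644 / 0.04651 = 7.84

L/D = 7.84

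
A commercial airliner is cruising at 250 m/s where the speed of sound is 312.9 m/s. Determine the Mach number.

M = v/a = 250 / 312.9 = 0.799

M = 0.799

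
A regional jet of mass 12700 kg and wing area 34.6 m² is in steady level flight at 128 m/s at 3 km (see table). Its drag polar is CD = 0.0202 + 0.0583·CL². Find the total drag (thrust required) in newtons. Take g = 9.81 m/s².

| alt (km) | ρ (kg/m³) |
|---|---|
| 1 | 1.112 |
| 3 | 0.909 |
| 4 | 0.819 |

At 3 km, from the table: ρ = 0.909 kg/m³.
In steady level flight, lift balances weight: W = mg = 12700 × 9.81 = 1.2459×10^5 N.
Dynamic pressure q = 0.5 × 0.909 × 128² = 7447 Pa.
CL = W/(q·S) = 1.2459×10^5 / (7447 × 34.6) = 0.4836.
CD = 0.0202 + 0.0583 × 0.4836² = 0.03383.
D = q·S·CD = 7447 × 34.6 × 0.03383 = 8717 N

D = 8720 N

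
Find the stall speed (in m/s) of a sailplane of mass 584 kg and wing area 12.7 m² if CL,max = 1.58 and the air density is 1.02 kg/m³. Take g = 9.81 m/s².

Weight W = mg = 584 × 9.81 = 5729 N.
V_stall = √(2W/(ρ·S·CL,max)) = √(2 × 5729 / (1.02 × 12.7 × 1.58))
V_stall = √559.8 = 23.7 m/s

V_stall = 23.7 m/s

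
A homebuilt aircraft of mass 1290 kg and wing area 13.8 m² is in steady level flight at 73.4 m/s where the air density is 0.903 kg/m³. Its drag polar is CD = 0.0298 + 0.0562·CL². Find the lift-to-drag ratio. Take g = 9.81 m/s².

In steady level flight, lift balances weight: W = mg = 1290 × 9.81 = 12655 N.
q = ½ρv² = ½ × 0.903 × 73.4² = 2432 Pa.
Required CL = L/(qS) = 12655/(2432·13.8) = 0.377.
CD = 0.0298 + 0.0562 × 0.377² = 0.03779.
L/D = CL/CD = 0.377 / 0.03779 = 9.98

L/D = 9.98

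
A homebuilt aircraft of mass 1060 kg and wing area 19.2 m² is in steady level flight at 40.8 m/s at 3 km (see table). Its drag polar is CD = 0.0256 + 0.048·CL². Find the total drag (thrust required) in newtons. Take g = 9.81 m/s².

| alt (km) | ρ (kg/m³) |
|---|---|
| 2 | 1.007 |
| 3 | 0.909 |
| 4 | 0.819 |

At 3 km, from the table: ρ = 0.909 kg/m³.
Level flight ⇒ L = W = m·g = 1060 × 9.81 = 10399 N.
Dynamic pressure q = 0.5 × 0.909 × 40.8² = 756.6 Pa.
Required CL = L/(qS) = 10399/(756.6·19.2) = 0.7158.
CD = 0.0256 + 0.048 × 0.7158² = 0.0502.
D = q·S·CD = 756.6 × 19.2 × 0.0502 = 729.2 N

D = 729 N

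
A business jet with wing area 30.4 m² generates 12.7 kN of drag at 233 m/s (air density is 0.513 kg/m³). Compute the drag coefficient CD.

From D = ½ρv²S·CD, rearranging gives CD = 2D/(ρv²S).
CD = 2 × 12700 / (0.513 × 233² × 30.4) = 0.03

CD = 0.03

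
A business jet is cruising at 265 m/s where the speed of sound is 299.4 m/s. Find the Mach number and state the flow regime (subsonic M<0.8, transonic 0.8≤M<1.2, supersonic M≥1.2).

M = 0.885 (transonic)

M = v/a = 265 / 299.4 = 0.885
M = 0.885 → transonic.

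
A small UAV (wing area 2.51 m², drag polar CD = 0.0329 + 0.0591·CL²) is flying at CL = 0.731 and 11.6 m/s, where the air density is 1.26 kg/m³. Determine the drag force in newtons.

CD = 0.0329 + 0.0591 × 0.731² = 0.06448
D = ½ρv²S·CD = ½ × 1.26 × 11.6² × 2.51 × 0.06448 = 13.7 N

D = 13.7 N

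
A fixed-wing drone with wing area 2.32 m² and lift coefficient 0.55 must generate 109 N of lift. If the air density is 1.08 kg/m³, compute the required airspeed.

L = ½ρv²S·CL ⇒ v = √(2L/(ρ·S·CL))
v = √(2 × 109 / (1.08 × 2.32 × 0.55)) = √158.2 = 12.6 m/s

v = 12.6 m/s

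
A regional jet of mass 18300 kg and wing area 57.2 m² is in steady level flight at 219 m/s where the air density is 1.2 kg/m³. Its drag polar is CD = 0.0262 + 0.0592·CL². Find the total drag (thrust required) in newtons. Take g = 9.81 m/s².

D = 44300 N

Level flight ⇒ L = W = m·g = 18300 × 9.81 = 1.7952×10^5 N.
q = ½ρv² = ½ × 1.2 × 219² = 28780 Pa.
CL = W/(q·S) = 1.7952×10^5 / (28780 × 57.2) = 0.1091.
CD = 0.0262 + 0.0592 × 0.1091² = 0.0269.
D = q·S·CD = 28780 × 57.2 × 0.0269 = 44280 N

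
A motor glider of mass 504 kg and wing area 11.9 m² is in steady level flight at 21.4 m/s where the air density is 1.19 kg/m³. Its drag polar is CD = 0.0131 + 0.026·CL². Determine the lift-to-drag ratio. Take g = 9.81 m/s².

Level flight ⇒ L = W = m·g = 504 × 9.81 = 4944.2 N.
q = ½ρv² = ½ × 1.19 × 21.4² = 272.5 Pa.
CL = W/(q·S) = 4944.2 / (272.5 × 11.9) = 1.525.
CD = 0.0131 + 0.026 × 1.525² = 0.07355.
L/D = CL/CD = 1.525 / 0.07355 = 20.7

L/D = 20.7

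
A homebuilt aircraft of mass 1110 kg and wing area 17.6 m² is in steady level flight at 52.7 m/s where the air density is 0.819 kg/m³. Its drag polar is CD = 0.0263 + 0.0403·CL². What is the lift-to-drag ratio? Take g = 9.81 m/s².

Weight W = mg = 1110 × 9.81 = 10889 N; in level flight L = W.
q = ½ρv² = ½ × 0.819 × 52.7² = 1137 Pa.
Required CL = L/(qS) = 10889/(1137·17.6) = 0.544.
CD = 0.0263 + 0.0403 × 0.544² = 0.03823.
L/D = CL/CD = 0.544 / 0.03823 = 14.2

L/D = 14.2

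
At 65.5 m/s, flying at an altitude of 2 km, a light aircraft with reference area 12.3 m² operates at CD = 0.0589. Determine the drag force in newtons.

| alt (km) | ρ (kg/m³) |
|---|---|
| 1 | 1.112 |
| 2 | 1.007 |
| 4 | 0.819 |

D = 1560 N

At 2 km, from the table: ρ = 1.007 kg/m³.
Dynamic pressure q = ½ρv² = ½ × 1.007 × 65.5² = 2160 Pa.
D = q·S·CD = 2160 × 12.3 × 0.0589 = 1560 N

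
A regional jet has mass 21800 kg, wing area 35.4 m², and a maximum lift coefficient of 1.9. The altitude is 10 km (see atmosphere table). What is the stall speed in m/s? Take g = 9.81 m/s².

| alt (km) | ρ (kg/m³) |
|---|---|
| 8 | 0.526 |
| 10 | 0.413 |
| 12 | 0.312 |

At 10 km, from the table: ρ = 0.413 kg/m³.
Stall occurs when L = W at CL,max. W = mg = 21800 × 9.81 = 2.139×10^5 N.
V_stall = √(2W/(ρ·S·CL,max)) = √(2 × 2.139×10^5 / (0.413 × 35.4 × 1.9))
V_stall = √15400 = 124 m/s

V_stall = 124 m/s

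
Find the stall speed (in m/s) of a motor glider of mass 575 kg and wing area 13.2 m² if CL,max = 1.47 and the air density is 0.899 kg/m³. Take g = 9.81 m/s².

Weight W = mg = 575 × 9.81 = 5641 N.
V_stall = √(2W/(ρ·S·CL,max)) = √(2 × 5641 / (0.899 × 13.2 × 1.47))
V_stall = √646.7 = 25.4 m/s

V_stall = 25.4 m/s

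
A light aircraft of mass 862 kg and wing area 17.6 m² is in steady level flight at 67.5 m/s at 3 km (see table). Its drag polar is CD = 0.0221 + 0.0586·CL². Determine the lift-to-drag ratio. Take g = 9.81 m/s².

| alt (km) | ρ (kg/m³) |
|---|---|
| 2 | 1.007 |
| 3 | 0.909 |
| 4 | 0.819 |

L/D = 9.19

At 3 km, from the table: ρ = 0.909 kg/m³.
Weight W = mg = 862 × 9.81 = 8456.2 N; in level flight L = W.
q = ½ρv² = ½ × 0.909 × 67.5² = 2071 Pa.
Required CL = L/(qS) = 8456.2/(2071·17.6) = 0.232.
CD = 0.0221 + 0.0586 × 0.232² = 0.02525.
L/D = CL/CD = 0.232 / 0.02525 = 9.19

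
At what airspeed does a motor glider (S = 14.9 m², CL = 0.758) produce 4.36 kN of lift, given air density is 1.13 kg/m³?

L = ½ρv²S·CL ⇒ v = √(2L/(ρ·S·CL))
v = √(2 × 4360 / (1.13 × 14.9 × 0.758)) = √683.3 = 26.1 m/s

v = 26.1 m/s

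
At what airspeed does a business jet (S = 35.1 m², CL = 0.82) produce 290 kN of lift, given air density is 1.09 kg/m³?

L = ½ρv²S·CL ⇒ v = √(2L/(ρ·S·CL))
v = √(2 × 2.9×10^5 / (1.09 × 35.1 × 0.82)) = √18490 = 136 m/s

v = 136 m/s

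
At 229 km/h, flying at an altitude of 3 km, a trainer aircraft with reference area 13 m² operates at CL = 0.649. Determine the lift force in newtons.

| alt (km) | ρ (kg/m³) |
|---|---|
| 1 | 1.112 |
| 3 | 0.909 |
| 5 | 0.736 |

At 3 km, from the table: ρ = 0.909 kg/m³.
Convert speed: v = 229 km/h ÷ 3.6 = 63.61 m/s.
L = ½ρv²S·CL = ½ × 0.909 × 63.61² × 13 × 0.649 = 15500 N ≈ 15.5 kN

L = 15500 N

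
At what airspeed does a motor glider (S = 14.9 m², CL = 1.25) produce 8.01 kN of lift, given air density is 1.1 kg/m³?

v = 28 m/s

L = ½ρv²S·CL ⇒ v = √(2L/(ρ·S·CL))
v = √(2 × 8010 / (1.1 × 14.9 × 1.25)) = √781.9 = 28 m/s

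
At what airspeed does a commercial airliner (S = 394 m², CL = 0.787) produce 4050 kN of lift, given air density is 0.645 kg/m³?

L = ½ρv²S·CL ⇒ v = √(2L/(ρ·S·CL))
v = √(2 × 4.05×10^6 / (0.645 × 394 × 0.787)) = √40500 = 201 m/s

v = 201 m/s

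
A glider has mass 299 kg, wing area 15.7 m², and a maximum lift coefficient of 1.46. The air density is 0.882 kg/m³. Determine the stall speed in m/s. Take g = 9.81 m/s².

V_stall = 17 m/s

At stall, lift equals weight: L = W = m·g = 299 × 9.81 = 2933 N.
From L = ½ρV²S·CL,max = W: V_stall = √(2W/(ρSCL,max)) = √(2·2933/(0.882·15.7·1.46))
V_stall = √290.2 = 17 m/s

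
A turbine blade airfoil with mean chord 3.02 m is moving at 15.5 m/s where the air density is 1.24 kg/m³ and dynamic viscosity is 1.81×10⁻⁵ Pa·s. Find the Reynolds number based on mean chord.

Re = ρ·v·c/μ = 1.24 × 15.5 × 3.02 / (1.81×10⁻⁵) = 3.21×10^6

Re = 3.21×10^6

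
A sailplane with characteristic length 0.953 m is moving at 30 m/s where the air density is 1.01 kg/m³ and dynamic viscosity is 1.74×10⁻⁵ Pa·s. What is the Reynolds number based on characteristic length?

Re = 1.66×10^6

Re = ρ·v·c/μ = 1.01 × 30 × 0.953 / (1.74×10⁻⁵) = 1.66×10^6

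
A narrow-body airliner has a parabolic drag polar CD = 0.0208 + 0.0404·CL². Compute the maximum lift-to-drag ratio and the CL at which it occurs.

For CD = CD0 + K·CL², (L/D)max occurs at CL* = √(CD0/K) and equals 1/(2√(K·CD0)).
(L/D)max = 1/(2√(0.0404 × 0.0208)) = 1/(2 × 0.02899) = 17.2
CL* = √(0.0208/0.0404) = 0.718

(L/D)max = 17.2, at CL = 0.718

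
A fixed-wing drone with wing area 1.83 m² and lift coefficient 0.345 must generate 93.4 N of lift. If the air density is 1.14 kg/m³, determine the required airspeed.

L = ½ρv²S·CL ⇒ v = √(2L/(ρ·S·CL))
v = √(2 × 93.4 / (1.14 × 1.83 × 0.345)) = √259.5 = 16.1 m/s

v = 16.1 m/s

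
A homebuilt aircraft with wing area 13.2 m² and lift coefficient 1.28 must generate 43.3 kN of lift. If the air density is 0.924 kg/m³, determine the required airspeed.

L = ½ρv²S·CL ⇒ v = √(2L/(ρ·S·CL))
v = √(2 × 43300 / (0.924 × 13.2 × 1.28)) = √5547 = 74.5 m/s

v = 74.5 m/s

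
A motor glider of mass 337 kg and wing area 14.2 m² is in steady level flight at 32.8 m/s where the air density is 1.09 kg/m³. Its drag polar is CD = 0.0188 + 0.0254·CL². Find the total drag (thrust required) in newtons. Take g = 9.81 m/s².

Level flight ⇒ L = W = m·g = 337 × 9.81 = 3306 N.
Dynamic pressure q = 0.5 × 1.09 × 32.8² = 586.3 Pa.
Required CL = L/(qS) = 3306/(586.3·14.2) = 0.3971.
CD = 0.0188 + 0.0254 × 0.3971² = 0.0228.
D = q·S·CD = 586.3 × 14.2 × 0.0228 = 189.9 N

D = 190 N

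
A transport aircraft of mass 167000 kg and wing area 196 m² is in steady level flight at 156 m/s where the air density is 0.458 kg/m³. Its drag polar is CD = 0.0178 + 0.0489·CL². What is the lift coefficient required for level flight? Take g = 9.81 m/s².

CL = 1.5

Weight W = mg = 167000 × 9.81 = 1.6383×10^6 N; in level flight L = W.
q = ½ρv² = ½ × 0.458 × 156² = 5573 Pa.
CL = 2W/(ρv²S) = 2×1.6383×10^6/(0.458×156²×196) = 1.5.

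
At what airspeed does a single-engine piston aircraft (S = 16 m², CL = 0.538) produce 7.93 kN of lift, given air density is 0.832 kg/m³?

v = 47.1 m/s

L = ½ρv²S·CL ⇒ v = √(2L/(ρ·S·CL))
v = √(2 × 7930 / (0.832 × 16 × 0.538)) = √2215 = 47.1 m/s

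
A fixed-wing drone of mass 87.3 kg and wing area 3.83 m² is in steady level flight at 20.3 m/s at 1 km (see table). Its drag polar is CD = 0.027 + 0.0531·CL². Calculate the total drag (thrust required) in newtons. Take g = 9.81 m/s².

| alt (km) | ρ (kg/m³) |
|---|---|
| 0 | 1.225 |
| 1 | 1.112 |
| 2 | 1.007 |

At 1 km, from the table: ρ = 1.112 kg/m³.
In steady level flight, lift balances weight: W = mg = 87.3 × 9.81 = 856.41 N.
q = ½ρv² = ½ × 1.112 × 20.3² = 229.1 Pa.
Required CL = L/(qS) = 856.41/(229.1·3.83) = 0.9759.
CD = 0.027 + 0.0531 × 0.9759² = 0.07757.
D = q·S·CD = 229.1 × 3.83 × 0.07757 = 68.07 N

D = 68.1 N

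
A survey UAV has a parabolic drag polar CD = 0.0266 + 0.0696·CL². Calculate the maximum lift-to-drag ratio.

For CD = CD0 + K·CL², (L/D)max occurs at CL* = √(CD0/K) and equals 1/(2√(K·CD0)).
(L/D)max = 1/(2√(0.0696 × 0.0266)) = 1/(2 × 0.04303) = 11.6

(L/D)max = 11.6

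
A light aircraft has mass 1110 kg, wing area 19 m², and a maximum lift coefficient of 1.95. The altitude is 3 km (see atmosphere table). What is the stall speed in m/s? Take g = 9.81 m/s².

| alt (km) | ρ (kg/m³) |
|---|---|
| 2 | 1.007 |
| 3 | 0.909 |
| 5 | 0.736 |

V_stall = 25.4 m/s

At 3 km, from the table: ρ = 0.909 kg/m³.
Stall occurs when L = W at CL,max. W = mg = 1110 × 9.81 = 10890 N.
V_stall = √(2W/(ρ·S·CL,max)) = √(2 × 10890 / (0.909 × 19 × 1.95))
V_stall = √646.7 = 25.4 m/s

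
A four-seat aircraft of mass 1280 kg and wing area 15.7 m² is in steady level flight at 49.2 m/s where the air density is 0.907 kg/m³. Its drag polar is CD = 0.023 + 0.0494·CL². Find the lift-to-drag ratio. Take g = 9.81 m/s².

L/D = 14.8

In steady level flight, lift balances weight: W = mg = 1280 × 9.81 = 12557 N.
q = ½ρv² = ½ × 0.907 × 49.2² = 1098 Pa.
CL = 2W/(ρv²S) = 2×12557/(0.907×49.2²×15.7) = 0.7286.
CD = 0.023 + 0.0494 × 0.7286² = 0.04922.
L/D = CL/CD = 0.7286 / 0.04922 = 14.8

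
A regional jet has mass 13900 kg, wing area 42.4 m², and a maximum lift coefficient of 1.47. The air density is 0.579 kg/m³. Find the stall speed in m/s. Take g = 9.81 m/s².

Stall occurs when L = W at CL,max. W = mg = 13900 × 9.81 = 1.364×10^5 N.
From L = ½ρV²S·CL,max = W: V_stall = √(2W/(ρSCL,max)) = √(2·1.364×10^5/(0.579·42.4·1.47))
V_stall = √7557 = 86.9 m/s

V_stall = 86.9 m/s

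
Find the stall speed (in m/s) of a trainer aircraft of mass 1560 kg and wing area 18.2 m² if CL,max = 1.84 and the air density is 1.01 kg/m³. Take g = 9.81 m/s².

V_stall = 30.1 m/s

At stall, lift equals weight: L = W = m·g = 1560 × 9.81 = 15300 N.
V_stall = √(2W/(ρ·S·CL,max)) = √(2 × 15300 / (1.01 × 18.2 × 1.84))
V_stall = √904.9 = 30.1 m/s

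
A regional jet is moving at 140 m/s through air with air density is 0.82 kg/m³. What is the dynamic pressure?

q = 8040 Pa

q = ½ρv² = ½ × 0.82 × 140² = 8040 Pa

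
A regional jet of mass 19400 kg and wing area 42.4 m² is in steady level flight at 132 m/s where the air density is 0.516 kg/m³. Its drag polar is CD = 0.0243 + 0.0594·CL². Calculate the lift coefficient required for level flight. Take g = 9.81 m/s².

CL = 0.998

Weight W = mg = 19400 × 9.81 = 1.9031×10^5 N; in level flight L = W.
Dynamic pressure q = 0.5 × 0.516 × 132² = 4495 Pa.
Required CL = L/(qS) = 1.9031×10^5/(4495·42.4) = 0.9985.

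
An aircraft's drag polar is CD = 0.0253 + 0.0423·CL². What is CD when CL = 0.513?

CD = 0.0253 + 0.0423 × 0.513² = 0.0253 + 0.01113 = 0.0364

CD = 0.0364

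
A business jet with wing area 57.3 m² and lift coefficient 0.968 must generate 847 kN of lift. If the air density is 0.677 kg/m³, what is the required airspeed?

v = 212 m/s

L = ½ρv²S·CL ⇒ v = √(2L/(ρ·S·CL))
v = √(2 × 8.47×10^5 / (0.677 × 57.3 × 0.968)) = √45110 = 212 m/s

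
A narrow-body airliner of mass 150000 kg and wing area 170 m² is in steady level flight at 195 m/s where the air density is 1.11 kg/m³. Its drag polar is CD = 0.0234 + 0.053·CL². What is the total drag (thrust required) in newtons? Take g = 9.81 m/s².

D = 1.16×10^5 N

Weight W = mg = 150000 × 9.81 = 1.4715×10^6 N; in level flight L = W.
Dynamic pressure q = 0.5 × 1.11 × 195² = 21100 Pa.
CL = W/(q·S) = 1.4715×10^6 / (21100 × 170) = 0.4102.
CD = 0.0234 + 0.053 × 0.4102² = 0.03232.
D = q·S·CD = 21100 × 170 × 0.03232 = 1.159×10^5 N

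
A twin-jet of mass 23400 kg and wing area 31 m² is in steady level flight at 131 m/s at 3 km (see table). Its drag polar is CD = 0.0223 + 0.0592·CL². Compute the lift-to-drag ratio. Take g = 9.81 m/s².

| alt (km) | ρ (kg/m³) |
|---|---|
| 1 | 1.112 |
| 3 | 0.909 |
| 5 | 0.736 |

At 3 km, from the table: ρ = 0.909 kg/m³.
Weight W = mg = 23400 × 9.81 = 2.2955×10^5 N; in level flight L = W.
q = ½ρv² = ½ × 0.909 × 131² = 7800 Pa.
Required CL = L/(qS) = 2.2955×10^5/(7800·31) = 0.9494.
CD = 0.0223 + 0.0592 × 0.9494² = 0.07566.
L/D = CL/CD = 0.9494 / 0.07566 = 12.5

L/D = 12.5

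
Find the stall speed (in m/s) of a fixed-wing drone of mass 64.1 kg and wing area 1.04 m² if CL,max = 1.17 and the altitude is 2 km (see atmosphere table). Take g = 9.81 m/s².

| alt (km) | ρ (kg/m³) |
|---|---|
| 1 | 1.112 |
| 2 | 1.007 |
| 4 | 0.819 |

V_stall = 32 m/s

At 2 km, from the table: ρ = 1.007 kg/m³.
Stall occurs when L = W at CL,max. W = mg = 64.1 × 9.81 = 628.8 N.
V_stall = √(2W/(ρ·S·CL,max)) = √(2 × 628.8 / (1.007 × 1.04 × 1.17))
V_stall = √1026 = 32 m/s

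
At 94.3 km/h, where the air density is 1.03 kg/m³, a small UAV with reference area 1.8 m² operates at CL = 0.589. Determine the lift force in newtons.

Convert speed: v = 94.3 km/h ÷ 3.6 = 26.19 m/s.
Dynamic pressure q = ½ρv² = ½ × 1.03 × 26.19² = 353.4 Pa.
L = q·S·CL = 353.4 × 1.8 × 0.589 = 375 N

L = 375 N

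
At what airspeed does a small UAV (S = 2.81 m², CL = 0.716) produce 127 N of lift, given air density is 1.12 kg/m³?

L = ½ρv²S·CL ⇒ v = √(2L/(ρ·S·CL))
v = √(2 × 127 / (1.12 × 2.81 × 0.716)) = √112.7 = 10.6 m/s

v = 10.6 m/s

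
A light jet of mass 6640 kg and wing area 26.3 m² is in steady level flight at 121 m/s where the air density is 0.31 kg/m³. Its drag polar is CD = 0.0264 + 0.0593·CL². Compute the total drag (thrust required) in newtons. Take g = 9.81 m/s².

D = 5790 N

Level flight ⇒ L = W = m·g = 6640 × 9.81 = 65138 N.
q = ½ρv² = ½ × 0.31 × 121² = 2269 Pa.
CL = W/(q·S) = 65138 / (2269 × 26.3) = 1.091.
CD = 0.0264 + 0.0593 × 1.091² = 0.09703.
D = q·S·CD = 2269 × 26.3 × 0.09703 = 5791 N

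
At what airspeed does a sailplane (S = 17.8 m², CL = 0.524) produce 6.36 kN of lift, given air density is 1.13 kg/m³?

v = 34.7 m/s

L = ½ρv²S·CL ⇒ v = √(2L/(ρ·S·CL))
v = √(2 × 6360 / (1.13 × 17.8 × 0.524)) = √1207 = 34.7 m/s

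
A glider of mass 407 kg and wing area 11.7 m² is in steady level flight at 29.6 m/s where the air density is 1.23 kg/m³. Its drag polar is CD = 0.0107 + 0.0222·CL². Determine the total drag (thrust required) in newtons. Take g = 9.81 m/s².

D = 124 N

In steady level flight, lift balances weight: W = mg = 407 × 9.81 = 3992.7 N.
Dynamic pressure q = 0.5 × 1.23 × 29.6² = 538.8 Pa.
Required CL = L/(qS) = 3992.7/(538.8·11.7) = 0.6333.
CD = 0.0107 + 0.0222 × 0.6333² = 0.0196.
D = q·S·CD = 538.8 × 11.7 × 0.0196 = 123.6 N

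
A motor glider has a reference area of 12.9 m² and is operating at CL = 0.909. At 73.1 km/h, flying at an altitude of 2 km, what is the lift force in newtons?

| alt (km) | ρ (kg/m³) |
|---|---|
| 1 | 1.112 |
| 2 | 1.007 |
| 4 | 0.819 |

At 2 km, from the table: ρ = 1.007 kg/m³.
Convert speed: v = 73.1 km/h ÷ 3.6 = 20.31 m/s.
Dynamic pressure q = ½ρv² = ½ × 1.007 × 20.31² = 207.6 Pa.
L = q·S·CL = 207.6 × 12.9 × 0.909 = 2430 N

L = 2430 N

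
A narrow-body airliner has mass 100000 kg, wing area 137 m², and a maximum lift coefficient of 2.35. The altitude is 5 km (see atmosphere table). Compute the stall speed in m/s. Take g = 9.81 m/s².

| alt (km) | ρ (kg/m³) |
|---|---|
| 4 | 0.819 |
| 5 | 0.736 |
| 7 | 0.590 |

V_stall = 91 m/s

At 5 km, from the table: ρ = 0.736 kg/m³.
Weight W = mg = 100000 × 9.81 = 9.81×10^5 N.
From L = ½ρV²S·CL,max = W: V_stall = √(2W/(ρSCL,max)) = √(2·9.81×10^5/(0.736·137·2.35))
V_stall = √8280 = 91 m/s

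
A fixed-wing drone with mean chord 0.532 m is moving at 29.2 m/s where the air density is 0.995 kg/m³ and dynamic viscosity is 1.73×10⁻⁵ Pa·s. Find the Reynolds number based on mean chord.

Re = 8.93×10^5

Re = ρ·v·c/μ = 0.995 × 29.2 × 0.532 / (1.73×10⁻⁵) = 8.93×10^5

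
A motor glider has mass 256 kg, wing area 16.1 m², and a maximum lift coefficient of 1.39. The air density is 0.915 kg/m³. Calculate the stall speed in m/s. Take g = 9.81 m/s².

Stall occurs when L = W at CL,max. W = mg = 256 × 9.81 = 2511 N.
From L = ½ρV²S·CL,max = W: V_stall = √(2W/(ρSCL,max)) = √(2·2511/(0.915·16.1·1.39))
V_stall = √245.3 = 15.7 m/s

V_stall = 15.7 m/s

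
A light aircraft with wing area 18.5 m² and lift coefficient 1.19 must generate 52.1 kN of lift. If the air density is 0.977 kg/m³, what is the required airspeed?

v = 69.6 m/s

L = ½ρv²S·CL ⇒ v = √(2L/(ρ·S·CL))
v = √(2 × 52100 / (0.977 × 18.5 × 1.19)) = √4845 = 69.6 m/s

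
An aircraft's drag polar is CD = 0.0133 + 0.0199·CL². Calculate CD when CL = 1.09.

CD = 0.0369

CD = 0.0133 + 0.0199 × 1.09² = 0.0133 + 0.02364 = 0.0369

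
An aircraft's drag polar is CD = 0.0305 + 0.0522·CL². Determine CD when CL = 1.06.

CD = 0.0305 + 0.0522 × 1.06² = 0.0305 + 0.05865 = 0.0892

CD = 0.0892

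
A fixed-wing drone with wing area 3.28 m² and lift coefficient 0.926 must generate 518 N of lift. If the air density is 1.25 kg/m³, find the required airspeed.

L = ½ρv²S·CL ⇒ v = √(2L/(ρ·S·CL))
v = √(2 × 518 / (1.25 × 3.28 × 0.926)) = √272.9 = 16.5 m/s

v = 16.5 m/s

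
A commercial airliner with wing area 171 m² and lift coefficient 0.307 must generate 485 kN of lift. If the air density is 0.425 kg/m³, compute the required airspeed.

L = ½ρv²S·CL ⇒ v = √(2L/(ρ·S·CL))
v = √(2 × 4.85×10^5 / (0.425 × 171 × 0.307)) = √43480 = 209 m/s

v = 209 m/s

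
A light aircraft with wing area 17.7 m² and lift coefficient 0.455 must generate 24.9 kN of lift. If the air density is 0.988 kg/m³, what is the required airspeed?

v = 79.1 m/s

L = ½ρv²S·CL ⇒ v = √(2L/(ρ·S·CL))
v = √(2 × 24900 / (0.988 × 17.7 × 0.455)) = √6259 = 79.1 m/s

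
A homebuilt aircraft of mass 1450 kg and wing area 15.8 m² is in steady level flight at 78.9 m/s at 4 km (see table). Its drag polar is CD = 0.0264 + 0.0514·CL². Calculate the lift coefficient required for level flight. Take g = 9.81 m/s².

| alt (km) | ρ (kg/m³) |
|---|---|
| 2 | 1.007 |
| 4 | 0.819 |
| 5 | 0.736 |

At 4 km, from the table: ρ = 0.819 kg/m³.
In steady level flight, lift balances weight: W = mg = 1450 × 9.81 = 14224 N.
Dynamic pressure q = 0.5 × 0.819 × 78.9² = 2549 Pa.
Required CL = L/(qS) = 14224/(2549·15.8) = 0.3532.

CL = 0.353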